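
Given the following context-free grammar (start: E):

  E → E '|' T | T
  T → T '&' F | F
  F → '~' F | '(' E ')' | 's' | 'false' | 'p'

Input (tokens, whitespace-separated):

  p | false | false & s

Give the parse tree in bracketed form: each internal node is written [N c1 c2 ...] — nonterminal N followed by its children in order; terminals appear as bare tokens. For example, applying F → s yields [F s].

[E [E [E [T [F p]]] | [T [F false]]] | [T [T [F false]] & [F s]]]

E
E | T
E | T | T
T | T | T
F | T | T
p | T | T
p | F | T
p | false | T
p | false | T & F
p | false | F & F
p | false | false & F
p | false | false & s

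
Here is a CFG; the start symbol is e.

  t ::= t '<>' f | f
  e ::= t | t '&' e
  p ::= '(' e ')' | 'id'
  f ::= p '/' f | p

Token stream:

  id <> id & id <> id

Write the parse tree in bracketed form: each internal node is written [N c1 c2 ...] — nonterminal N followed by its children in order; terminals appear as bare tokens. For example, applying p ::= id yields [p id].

[e [t [t [f [p id]]] <> [f [p id]]] & [e [t [t [f [p id]]] <> [f [p id]]]]]

e
t & e
t <> f & e
f <> f & e
p <> f & e
id <> f & e
id <> p & e
id <> id & e
id <> id & t
id <> id & t <> f
id <> id & f <> f
id <> id & p <> f
id <> id & id <> f
id <> id & id <> p
id <> id & id <> id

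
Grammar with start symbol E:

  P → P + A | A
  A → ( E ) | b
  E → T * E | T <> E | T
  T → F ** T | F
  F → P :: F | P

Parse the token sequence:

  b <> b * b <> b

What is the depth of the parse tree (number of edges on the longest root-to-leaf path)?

[E [T [F [P [A b]]]] <> [E [T [F [P [A b]]]] * [E [T [F [P [A b]]]] <> [E [T [F [P [A b]]]]]]]]

8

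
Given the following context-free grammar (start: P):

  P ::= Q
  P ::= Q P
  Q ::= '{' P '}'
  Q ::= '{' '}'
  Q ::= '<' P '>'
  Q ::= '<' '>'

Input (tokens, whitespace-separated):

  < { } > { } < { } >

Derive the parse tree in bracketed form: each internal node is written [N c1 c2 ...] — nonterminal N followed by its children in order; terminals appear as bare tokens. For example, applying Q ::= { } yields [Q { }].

[P [Q < [P [Q { }]] >] [P [Q { }] [P [Q < [P [Q { }]] >]]]]

P
Q P
< P > P
< Q > P
< { } > P
< { } > Q P
< { } > { } P
< { } > { } Q
< { } > { } < P >
< { } > { } < Q >
< { } > { } < { } >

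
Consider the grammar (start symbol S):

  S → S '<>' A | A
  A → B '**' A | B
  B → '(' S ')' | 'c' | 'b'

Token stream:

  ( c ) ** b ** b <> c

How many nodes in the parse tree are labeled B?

[S [S [A [B ( [S [A [B c]]] )] ** [A [B b] ** [A [B b]]]]] <> [A [B c]]]

5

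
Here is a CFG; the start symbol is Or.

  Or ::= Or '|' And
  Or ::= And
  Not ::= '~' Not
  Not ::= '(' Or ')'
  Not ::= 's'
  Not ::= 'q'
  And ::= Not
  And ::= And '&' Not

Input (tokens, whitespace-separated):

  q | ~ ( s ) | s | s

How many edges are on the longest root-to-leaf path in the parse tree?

9

[Or [Or [Or [Or [And [Not q]]] | [And [Not ~ [Not ( [Or [And [Not s]]] )]]]] | [And [Not s]]] | [And [Not s]]]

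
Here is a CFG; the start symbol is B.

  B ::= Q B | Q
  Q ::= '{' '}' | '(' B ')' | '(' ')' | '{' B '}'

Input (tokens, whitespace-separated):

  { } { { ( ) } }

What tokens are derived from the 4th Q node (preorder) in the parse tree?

[B [Q { }] [B [Q { [B [Q { [B [Q ( )]] }]] }]]]

( )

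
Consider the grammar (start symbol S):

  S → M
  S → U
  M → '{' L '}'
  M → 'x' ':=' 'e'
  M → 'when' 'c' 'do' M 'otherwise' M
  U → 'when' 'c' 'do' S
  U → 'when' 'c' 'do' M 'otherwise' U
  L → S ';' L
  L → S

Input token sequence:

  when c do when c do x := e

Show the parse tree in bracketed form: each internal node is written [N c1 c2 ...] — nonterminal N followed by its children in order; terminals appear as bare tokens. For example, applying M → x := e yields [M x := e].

S
U
when c do S
when c do U
when c do when c do S
when c do when c do M
when c do when c do x := e

[S [U when c do [S [U when c do [S [M x := e]]]]]]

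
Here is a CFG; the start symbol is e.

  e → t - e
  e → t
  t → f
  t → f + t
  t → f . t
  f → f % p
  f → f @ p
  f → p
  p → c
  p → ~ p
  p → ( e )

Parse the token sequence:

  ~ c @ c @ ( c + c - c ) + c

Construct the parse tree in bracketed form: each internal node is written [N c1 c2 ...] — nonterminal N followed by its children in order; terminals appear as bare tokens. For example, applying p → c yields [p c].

e
t
f + t
f @ p + t
f @ p @ p + t
p @ p @ p + t
~ p @ p @ p + t
~ c @ p @ p + t
~ c @ c @ p + t
~ c @ c @ ( e ) + t
~ c @ c @ ( t - e ) + t
~ c @ c @ ( f + t - e ) + t
~ c @ c @ ( p + t - e ) + t
~ c @ c @ ( c + t - e ) + t
~ c @ c @ ( c + f - e ) + t
~ c @ c @ ( c + p - e ) + t
~ c @ c @ ( c + c - e ) + t
~ c @ c @ ( c + c - t ) + t
~ c @ c @ ( c + c - f ) + t
~ c @ c @ ( c + c - p ) + t
~ c @ c @ ( c + c - c ) + t
~ c @ c @ ( c + c - c ) + f
~ c @ c @ ( c + c - c ) + p
~ c @ c @ ( c + c - c ) + c

[e [t [f [f [f [p ~ [p c]]] @ [p c]] @ [p ( [e [t [f [p c]] + [t [f [p c]]]] - [e [t [f [p c]]]]] )]] + [t [f [p c]]]]]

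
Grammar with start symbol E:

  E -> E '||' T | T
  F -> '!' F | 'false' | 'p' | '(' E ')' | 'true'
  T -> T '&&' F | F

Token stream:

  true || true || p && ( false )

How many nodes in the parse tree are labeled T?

[E [E [E [T [F true]]] || [T [F true]]] || [T [T [F p]] && [F ( [E [T [F false]]] )]]]

5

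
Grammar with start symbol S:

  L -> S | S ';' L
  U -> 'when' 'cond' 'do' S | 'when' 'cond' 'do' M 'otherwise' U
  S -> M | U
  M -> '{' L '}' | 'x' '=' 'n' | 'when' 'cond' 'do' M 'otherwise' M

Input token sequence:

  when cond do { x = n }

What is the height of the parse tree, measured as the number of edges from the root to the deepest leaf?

[S [U when cond do [S [M { [L [S [M x = n]]] }]]]]

7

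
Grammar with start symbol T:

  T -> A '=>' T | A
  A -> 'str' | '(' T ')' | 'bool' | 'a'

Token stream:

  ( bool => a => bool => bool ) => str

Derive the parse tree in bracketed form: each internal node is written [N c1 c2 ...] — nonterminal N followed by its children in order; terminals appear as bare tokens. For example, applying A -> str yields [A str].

[T [A ( [T [A bool] => [T [A a] => [T [A bool] => [T [A bool]]]]] )] => [T [A str]]]

T
A => T
( T ) => T
( A => T ) => T
( bool => T ) => T
( bool => A => T ) => T
( bool => a => T ) => T
( bool => a => A => T ) => T
( bool => a => bool => T ) => T
( bool => a => bool => A ) => T
( bool => a => bool => bool ) => T
( bool => a => bool => bool ) => A
( bool => a => bool => bool ) => str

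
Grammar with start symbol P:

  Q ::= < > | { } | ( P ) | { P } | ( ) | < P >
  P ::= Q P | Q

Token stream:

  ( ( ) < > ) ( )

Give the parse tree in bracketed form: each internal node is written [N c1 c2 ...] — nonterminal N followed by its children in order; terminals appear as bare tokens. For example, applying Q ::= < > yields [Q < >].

P
Q P
( P ) P
( Q P ) P
( ( ) P ) P
( ( ) Q ) P
( ( ) < > ) P
( ( ) < > ) Q
( ( ) < > ) ( )

[P [Q ( [P [Q ( )] [P [Q < >]]] )] [P [Q ( )]]]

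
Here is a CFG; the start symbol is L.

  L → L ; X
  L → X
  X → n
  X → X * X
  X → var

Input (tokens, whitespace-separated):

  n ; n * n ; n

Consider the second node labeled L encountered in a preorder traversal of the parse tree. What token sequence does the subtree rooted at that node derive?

[L [L [L [X n]] ; [X [X n] * [X n]]] ; [X n]]

n ; n * n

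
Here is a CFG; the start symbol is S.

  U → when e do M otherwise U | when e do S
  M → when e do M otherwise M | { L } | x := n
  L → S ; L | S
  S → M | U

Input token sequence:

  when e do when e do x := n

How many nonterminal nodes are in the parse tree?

[S [U when e do [S [U when e do [S [M x := n]]]]]]

6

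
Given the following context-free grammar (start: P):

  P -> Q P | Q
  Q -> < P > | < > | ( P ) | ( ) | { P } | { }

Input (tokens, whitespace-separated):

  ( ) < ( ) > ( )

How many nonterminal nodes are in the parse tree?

8

[P [Q ( )] [P [Q < [P [Q ( )]] >] [P [Q ( )]]]]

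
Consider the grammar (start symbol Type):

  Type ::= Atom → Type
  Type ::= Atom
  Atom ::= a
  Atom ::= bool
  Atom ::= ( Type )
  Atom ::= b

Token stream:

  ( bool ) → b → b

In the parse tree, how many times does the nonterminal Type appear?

4

[Type [Atom ( [Type [Atom bool]] )] → [Type [Atom b] → [Type [Atom b]]]]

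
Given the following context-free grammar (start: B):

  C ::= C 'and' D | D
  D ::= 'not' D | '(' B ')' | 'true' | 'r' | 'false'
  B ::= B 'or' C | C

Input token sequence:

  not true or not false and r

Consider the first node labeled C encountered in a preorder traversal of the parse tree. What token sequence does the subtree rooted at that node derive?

[B [B [C [D not [D true]]]] or [C [C [D not [D false]]] and [D r]]]

not true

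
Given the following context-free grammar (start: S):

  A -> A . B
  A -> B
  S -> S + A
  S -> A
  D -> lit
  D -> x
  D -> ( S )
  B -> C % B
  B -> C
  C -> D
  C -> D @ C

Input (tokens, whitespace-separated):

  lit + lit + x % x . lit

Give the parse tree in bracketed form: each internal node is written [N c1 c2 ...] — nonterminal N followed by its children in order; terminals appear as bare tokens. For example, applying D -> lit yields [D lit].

S
S + A
S + A + A
A + A + A
B + A + A
C + A + A
D + A + A
lit + A + A
lit + B + A
lit + C + A
lit + D + A
lit + lit + A
lit + lit + A . B
lit + lit + B . B
lit + lit + C % B . B
lit + lit + D % B . B
lit + lit + x % B . B
lit + lit + x % C . B
lit + lit + x % D . B
lit + lit + x % x . B
lit + lit + x % x . C
lit + lit + x % x . D
lit + lit + x % x . lit

[S [S [S [A [B [C [D lit]]]]] + [A [B [C [D lit]]]]] + [A [A [B [C [D x]] % [B [C [D x]]]]] . [B [C [D lit]]]]]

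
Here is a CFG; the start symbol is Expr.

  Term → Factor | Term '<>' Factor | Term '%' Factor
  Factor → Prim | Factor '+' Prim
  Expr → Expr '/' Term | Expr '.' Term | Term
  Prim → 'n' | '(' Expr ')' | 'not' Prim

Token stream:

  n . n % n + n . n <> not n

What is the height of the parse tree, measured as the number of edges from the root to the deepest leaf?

[Expr [Expr [Expr [Term [Factor [Prim n]]]] . [Term [Term [Factor [Prim n]]] % [Factor [Factor [Prim n]] + [Prim n]]]] . [Term [Term [Factor [Prim n]]] <> [Factor [Prim not [Prim n]]]]]

6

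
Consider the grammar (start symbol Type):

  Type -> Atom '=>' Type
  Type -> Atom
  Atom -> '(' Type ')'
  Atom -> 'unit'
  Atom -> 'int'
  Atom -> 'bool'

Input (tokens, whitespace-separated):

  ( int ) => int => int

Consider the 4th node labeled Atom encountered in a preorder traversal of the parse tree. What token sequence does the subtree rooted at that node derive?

[Type [Atom ( [Type [Atom int]] )] => [Type [Atom int] => [Type [Atom int]]]]

int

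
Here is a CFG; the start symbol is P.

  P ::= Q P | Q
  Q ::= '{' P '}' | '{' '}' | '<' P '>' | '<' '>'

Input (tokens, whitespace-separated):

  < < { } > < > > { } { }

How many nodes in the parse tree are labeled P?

[P [Q < [P [Q < [P [Q { }]] >] [P [Q < >]]] >] [P [Q { }] [P [Q { }]]]]

6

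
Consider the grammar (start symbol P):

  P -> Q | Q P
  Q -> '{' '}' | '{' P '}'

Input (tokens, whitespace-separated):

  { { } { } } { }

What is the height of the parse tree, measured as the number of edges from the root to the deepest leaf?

5

[P [Q { [P [Q { }] [P [Q { }]]] }] [P [Q { }]]]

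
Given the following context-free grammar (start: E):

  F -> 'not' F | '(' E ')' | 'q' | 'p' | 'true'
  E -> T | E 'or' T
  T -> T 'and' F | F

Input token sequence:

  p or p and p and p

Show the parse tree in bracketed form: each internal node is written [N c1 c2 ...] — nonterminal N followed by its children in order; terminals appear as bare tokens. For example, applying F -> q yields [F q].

E
E or T
T or T
F or T
p or T
p or T and F
p or T and F and F
p or F and F and F
p or p and F and F
p or p and p and F
p or p and p and p

[E [E [T [F p]]] or [T [T [T [F p]] and [F p]] and [F p]]]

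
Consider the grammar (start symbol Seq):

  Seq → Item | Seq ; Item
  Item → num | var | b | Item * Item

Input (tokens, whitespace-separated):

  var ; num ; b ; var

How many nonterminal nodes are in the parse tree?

[Seq [Seq [Seq [Seq [Item var]] ; [Item num]] ; [Item b]] ; [Item var]]

8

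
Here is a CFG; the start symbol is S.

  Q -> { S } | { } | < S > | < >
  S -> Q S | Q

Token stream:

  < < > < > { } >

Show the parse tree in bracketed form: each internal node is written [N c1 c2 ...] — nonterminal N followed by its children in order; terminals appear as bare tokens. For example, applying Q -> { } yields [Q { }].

S
Q
< S >
< Q S >
< < > S >
< < > Q S >
< < > < > S >
< < > < > Q >
< < > < > { } >

[S [Q < [S [Q < >] [S [Q < >] [S [Q { }]]]] >]]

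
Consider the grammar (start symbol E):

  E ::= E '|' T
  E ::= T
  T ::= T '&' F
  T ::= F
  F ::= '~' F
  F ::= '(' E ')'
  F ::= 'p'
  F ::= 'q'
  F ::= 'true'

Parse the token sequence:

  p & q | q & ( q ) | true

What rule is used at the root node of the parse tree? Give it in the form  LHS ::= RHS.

[E [E [E [T [T [F p]] & [F q]]] | [T [T [F q]] & [F ( [E [T [F q]]] )]]] | [T [F true]]]

E ::= E '|' T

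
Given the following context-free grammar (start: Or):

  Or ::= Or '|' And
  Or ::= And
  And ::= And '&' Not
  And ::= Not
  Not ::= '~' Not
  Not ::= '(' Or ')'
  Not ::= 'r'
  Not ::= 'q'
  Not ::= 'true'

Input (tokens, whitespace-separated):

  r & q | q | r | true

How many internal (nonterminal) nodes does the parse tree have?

[Or [Or [Or [Or [And [And [Not r]] & [Not q]]] | [And [Not q]]] | [And [Not r]]] | [And [Not true]]]

14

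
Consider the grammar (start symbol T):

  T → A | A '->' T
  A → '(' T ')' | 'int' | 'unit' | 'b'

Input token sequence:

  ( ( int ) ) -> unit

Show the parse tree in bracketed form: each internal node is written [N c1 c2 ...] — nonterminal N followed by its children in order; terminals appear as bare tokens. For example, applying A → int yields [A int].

[T [A ( [T [A ( [T [A int]] )]] )] -> [T [A unit]]]

T
A -> T
( T ) -> T
( A ) -> T
( ( T ) ) -> T
( ( A ) ) -> T
( ( int ) ) -> T
( ( int ) ) -> A
( ( int ) ) -> unit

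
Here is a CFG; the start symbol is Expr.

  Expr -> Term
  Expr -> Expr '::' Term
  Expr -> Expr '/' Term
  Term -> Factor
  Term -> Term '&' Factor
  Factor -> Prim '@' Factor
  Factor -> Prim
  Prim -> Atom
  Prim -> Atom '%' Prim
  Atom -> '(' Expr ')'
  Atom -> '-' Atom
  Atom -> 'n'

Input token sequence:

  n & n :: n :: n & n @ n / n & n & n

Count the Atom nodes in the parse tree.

[Expr [Expr [Expr [Expr [Term [Term [Factor [Prim [Atom n]]]] & [Factor [Prim [Atom n]]]]] :: [Term [Factor [Prim [Atom n]]]]] :: [Term [Term [Factor [Prim [Atom n]]]] & [Factor [Prim [Atom n]] @ [Factor [Prim [Atom n]]]]]] / [Term [Term [Term [Factor [Prim [Atom n]]]] & [Factor [Prim [Atom n]]]] & [Factor [Prim [Atom n]]]]]

9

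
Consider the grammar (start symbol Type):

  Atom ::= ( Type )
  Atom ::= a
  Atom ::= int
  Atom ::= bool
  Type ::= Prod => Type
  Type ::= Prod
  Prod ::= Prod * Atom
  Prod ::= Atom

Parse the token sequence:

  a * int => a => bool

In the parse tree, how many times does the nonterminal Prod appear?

[Type [Prod [Prod [Atom a]] * [Atom int]] => [Type [Prod [Atom a]] => [Type [Prod [Atom bool]]]]]

4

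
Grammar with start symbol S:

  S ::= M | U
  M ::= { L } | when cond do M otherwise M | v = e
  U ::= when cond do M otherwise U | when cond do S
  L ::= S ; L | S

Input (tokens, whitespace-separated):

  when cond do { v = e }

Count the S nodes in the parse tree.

[S [U when cond do [S [M { [L [S [M v = e]]] }]]]]

3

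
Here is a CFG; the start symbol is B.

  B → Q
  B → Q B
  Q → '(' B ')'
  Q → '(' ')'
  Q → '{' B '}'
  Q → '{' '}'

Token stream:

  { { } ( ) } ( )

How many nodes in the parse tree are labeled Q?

[B [Q { [B [Q { }] [B [Q ( )]]] }] [B [Q ( )]]]

4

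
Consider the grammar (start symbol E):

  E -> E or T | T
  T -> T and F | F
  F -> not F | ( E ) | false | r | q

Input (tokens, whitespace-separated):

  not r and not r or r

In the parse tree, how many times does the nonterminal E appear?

[E [E [T [T [F not [F r]]] and [F not [F r]]]] or [T [F r]]]

2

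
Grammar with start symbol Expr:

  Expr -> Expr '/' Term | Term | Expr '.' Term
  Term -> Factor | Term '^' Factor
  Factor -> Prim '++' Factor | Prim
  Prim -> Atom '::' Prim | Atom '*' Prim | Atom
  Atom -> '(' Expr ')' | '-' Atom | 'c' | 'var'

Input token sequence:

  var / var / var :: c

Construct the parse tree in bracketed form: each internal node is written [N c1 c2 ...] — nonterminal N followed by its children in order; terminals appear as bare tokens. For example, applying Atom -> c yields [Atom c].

[Expr [Expr [Expr [Term [Factor [Prim [Atom var]]]]] / [Term [Factor [Prim [Atom var]]]]] / [Term [Factor [Prim [Atom var] :: [Prim [Atom c]]]]]]

Expr
Expr / Term
Expr / Term / Term
Term / Term / Term
Factor / Term / Term
Prim / Term / Term
Atom / Term / Term
var / Term / Term
var / Factor / Term
var / Prim / Term
var / Atom / Term
var / var / Term
var / var / Factor
var / var / Prim
var / var / Atom :: Prim
var / var / var :: Prim
var / var / var :: Atom
var / var / var :: c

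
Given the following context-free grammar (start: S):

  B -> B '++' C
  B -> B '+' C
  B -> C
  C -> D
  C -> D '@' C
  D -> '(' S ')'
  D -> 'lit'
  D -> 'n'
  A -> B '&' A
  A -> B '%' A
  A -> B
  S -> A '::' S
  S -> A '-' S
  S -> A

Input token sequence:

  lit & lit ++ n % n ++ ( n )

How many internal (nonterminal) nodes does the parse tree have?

[S [A [B [C [D lit]]] & [A [B [B [C [D lit]]] ++ [C [D n]]] % [A [B [B [C [D n]]] ++ [C [D ( [S [A [B [C [D n]]]]] )]]]]]]]

24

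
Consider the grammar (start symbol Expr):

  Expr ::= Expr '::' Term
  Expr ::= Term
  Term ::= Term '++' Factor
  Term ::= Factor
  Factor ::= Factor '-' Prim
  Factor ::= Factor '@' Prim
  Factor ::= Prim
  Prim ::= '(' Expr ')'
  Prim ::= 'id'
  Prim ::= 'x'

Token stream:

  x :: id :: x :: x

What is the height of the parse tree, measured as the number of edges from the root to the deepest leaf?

7

[Expr [Expr [Expr [Expr [Term [Factor [Prim x]]]] :: [Term [Factor [Prim id]]]] :: [Term [Factor [Prim x]]]] :: [Term [Factor [Prim x]]]]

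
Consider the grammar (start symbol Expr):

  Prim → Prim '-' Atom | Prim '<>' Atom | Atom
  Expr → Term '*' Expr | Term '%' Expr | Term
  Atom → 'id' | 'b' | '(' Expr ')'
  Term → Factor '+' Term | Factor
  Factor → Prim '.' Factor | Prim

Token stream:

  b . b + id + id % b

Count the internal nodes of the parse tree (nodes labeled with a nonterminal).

21

[Expr [Term [Factor [Prim [Atom b]] . [Factor [Prim [Atom b]]]] + [Term [Factor [Prim [Atom id]]] + [Term [Factor [Prim [Atom id]]]]]] % [Expr [Term [Factor [Prim [Atom b]]]]]]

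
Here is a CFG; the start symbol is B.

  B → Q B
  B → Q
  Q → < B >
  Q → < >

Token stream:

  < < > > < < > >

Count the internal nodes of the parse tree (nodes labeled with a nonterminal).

[B [Q < [B [Q < >]] >] [B [Q < [B [Q < >]] >]]]

8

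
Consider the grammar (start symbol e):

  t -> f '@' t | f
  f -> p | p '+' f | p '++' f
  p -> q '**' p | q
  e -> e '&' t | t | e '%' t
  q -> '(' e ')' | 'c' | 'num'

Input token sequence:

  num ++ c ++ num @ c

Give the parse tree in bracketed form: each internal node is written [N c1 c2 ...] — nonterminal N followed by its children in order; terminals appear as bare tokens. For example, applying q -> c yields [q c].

e
t
f @ t
p ++ f @ t
q ++ f @ t
num ++ f @ t
num ++ p ++ f @ t
num ++ q ++ f @ t
num ++ c ++ f @ t
num ++ c ++ p @ t
num ++ c ++ q @ t
num ++ c ++ num @ t
num ++ c ++ num @ f
num ++ c ++ num @ p
num ++ c ++ num @ q
num ++ c ++ num @ c

[e [t [f [p [q num]] ++ [f [p [q c]] ++ [f [p [q num]]]]] @ [t [f [p [q c]]]]]]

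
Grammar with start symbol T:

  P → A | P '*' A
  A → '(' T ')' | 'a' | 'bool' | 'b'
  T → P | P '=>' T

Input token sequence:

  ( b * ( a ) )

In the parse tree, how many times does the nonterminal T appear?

3

[T [P [A ( [T [P [P [A b]] * [A ( [T [P [A a]]] )]]] )]]]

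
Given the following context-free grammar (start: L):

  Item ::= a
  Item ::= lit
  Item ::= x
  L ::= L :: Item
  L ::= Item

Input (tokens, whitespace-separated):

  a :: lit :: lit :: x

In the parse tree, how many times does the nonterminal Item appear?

4

[L [L [L [L [Item a]] :: [Item lit]] :: [Item lit]] :: [Item x]]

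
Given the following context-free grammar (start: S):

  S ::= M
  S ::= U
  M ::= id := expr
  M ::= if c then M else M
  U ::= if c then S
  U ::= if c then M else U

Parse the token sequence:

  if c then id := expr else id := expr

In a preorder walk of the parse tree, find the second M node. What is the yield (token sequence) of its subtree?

[S [M if c then [M id := expr] else [M id := expr]]]

id := expr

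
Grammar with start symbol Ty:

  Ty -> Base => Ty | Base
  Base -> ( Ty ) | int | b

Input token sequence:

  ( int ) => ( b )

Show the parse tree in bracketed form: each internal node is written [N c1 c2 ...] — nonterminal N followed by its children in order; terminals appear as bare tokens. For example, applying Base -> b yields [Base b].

Ty
Base => Ty
( Ty ) => Ty
( Base ) => Ty
( int ) => Ty
( int ) => Base
( int ) => ( Ty )
( int ) => ( Base )
( int ) => ( b )

[Ty [Base ( [Ty [Base int]] )] => [Ty [Base ( [Ty [Base b]] )]]]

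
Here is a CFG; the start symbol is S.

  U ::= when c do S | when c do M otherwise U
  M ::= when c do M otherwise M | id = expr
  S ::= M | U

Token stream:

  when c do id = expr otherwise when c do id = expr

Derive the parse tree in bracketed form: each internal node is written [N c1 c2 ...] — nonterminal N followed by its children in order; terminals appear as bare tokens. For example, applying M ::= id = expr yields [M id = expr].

S
U
when c do M otherwise U
when c do id = expr otherwise U
when c do id = expr otherwise when c do S
when c do id = expr otherwise when c do M
when c do id = expr otherwise when c do id = expr

[S [U when c do [M id = expr] otherwise [U when c do [S [M id = expr]]]]]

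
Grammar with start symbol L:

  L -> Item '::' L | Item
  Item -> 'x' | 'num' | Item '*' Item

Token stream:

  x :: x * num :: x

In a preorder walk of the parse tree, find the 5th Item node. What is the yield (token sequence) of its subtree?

[L [Item x] :: [L [Item [Item x] * [Item num]] :: [L [Item x]]]]

x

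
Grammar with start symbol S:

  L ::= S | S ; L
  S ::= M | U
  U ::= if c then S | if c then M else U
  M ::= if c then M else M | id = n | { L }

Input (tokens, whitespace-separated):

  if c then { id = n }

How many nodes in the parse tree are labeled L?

[S [U if c then [S [M { [L [S [M id = n]]] }]]]]

1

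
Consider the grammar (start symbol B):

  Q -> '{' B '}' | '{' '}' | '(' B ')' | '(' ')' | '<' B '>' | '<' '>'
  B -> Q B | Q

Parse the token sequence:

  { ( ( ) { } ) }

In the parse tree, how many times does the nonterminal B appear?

[B [Q { [B [Q ( [B [Q ( )] [B [Q { }]]] )]] }]]

4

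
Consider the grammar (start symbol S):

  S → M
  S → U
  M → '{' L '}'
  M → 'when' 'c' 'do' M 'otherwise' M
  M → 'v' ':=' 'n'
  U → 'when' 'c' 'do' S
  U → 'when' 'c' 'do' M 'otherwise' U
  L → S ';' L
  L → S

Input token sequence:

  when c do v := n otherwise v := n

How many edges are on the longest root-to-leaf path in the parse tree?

3

[S [M when c do [M v := n] otherwise [M v := n]]]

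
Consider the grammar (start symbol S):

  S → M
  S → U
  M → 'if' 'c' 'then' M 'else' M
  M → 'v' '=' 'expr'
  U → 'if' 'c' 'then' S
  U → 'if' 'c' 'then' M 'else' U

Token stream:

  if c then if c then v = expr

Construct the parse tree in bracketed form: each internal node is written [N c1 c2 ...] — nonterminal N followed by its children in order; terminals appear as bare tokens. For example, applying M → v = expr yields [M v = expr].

[S [U if c then [S [U if c then [S [M v = expr]]]]]]

S
U
if c then S
if c then U
if c then if c then S
if c then if c then M
if c then if c then v = expr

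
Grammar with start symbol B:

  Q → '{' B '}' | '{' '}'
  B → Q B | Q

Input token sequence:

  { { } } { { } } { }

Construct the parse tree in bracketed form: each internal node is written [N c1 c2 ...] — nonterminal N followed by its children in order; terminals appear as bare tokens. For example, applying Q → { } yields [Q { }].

[B [Q { [B [Q { }]] }] [B [Q { [B [Q { }]] }] [B [Q { }]]]]

B
Q B
{ B } B
{ Q } B
{ { } } B
{ { } } Q B
{ { } } { B } B
{ { } } { Q } B
{ { } } { { } } B
{ { } } { { } } Q
{ { } } { { } } { }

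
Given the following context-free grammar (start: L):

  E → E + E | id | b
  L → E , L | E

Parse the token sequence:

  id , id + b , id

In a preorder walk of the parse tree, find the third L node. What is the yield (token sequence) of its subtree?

[L [E id] , [L [E [E id] + [E b]] , [L [E id]]]]

id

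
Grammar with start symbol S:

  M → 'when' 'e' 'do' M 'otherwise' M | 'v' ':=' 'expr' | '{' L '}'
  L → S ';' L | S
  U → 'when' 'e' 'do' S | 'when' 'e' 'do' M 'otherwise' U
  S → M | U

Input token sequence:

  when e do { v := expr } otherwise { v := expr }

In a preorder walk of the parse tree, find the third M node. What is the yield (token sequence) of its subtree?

[S [M when e do [M { [L [S [M v := expr]]] }] otherwise [M { [L [S [M v := expr]]] }]]]

v := expr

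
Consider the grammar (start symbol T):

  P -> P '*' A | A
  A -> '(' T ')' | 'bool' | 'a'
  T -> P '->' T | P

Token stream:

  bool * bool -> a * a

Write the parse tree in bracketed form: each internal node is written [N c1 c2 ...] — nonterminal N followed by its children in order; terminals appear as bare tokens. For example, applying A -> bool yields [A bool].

T
P -> T
P * A -> T
A * A -> T
bool * A -> T
bool * bool -> T
bool * bool -> P
bool * bool -> P * A
bool * bool -> A * A
bool * bool -> a * A
bool * bool -> a * a

[T [P [P [A bool]] * [A bool]] -> [T [P [P [A a]] * [A a]]]]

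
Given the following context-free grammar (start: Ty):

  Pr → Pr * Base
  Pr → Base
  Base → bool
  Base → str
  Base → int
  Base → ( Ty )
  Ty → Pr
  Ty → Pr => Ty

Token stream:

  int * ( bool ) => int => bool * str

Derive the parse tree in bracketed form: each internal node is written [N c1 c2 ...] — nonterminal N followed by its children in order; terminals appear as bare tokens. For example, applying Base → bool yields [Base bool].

[Ty [Pr [Pr [Base int]] * [Base ( [Ty [Pr [Base bool]]] )]] => [Ty [Pr [Base int]] => [Ty [Pr [Pr [Base bool]] * [Base str]]]]]

Ty
Pr => Ty
Pr * Base => Ty
Base * Base => Ty
int * Base => Ty
int * ( Ty ) => Ty
int * ( Pr ) => Ty
int * ( Base ) => Ty
int * ( bool ) => Ty
int * ( bool ) => Pr => Ty
int * ( bool ) => Base => Ty
int * ( bool ) => int => Ty
int * ( bool ) => int => Pr
int * ( bool ) => int => Pr * Base
int * ( bool ) => int => Base * Base
int * ( bool ) => int => bool * Base
int * ( bool ) => int => bool * str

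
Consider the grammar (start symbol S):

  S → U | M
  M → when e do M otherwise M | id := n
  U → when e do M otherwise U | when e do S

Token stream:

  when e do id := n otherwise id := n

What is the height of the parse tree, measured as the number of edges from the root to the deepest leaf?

[S [M when e do [M id := n] otherwise [M id := n]]]

3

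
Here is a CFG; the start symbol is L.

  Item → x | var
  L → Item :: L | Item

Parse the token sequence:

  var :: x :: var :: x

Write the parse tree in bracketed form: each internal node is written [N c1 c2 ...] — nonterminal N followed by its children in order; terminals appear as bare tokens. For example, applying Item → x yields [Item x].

[L [Item var] :: [L [Item x] :: [L [Item var] :: [L [Item x]]]]]

L
Item :: L
var :: L
var :: Item :: L
var :: x :: L
var :: x :: Item :: L
var :: x :: var :: L
var :: x :: var :: Item
var :: x :: var :: x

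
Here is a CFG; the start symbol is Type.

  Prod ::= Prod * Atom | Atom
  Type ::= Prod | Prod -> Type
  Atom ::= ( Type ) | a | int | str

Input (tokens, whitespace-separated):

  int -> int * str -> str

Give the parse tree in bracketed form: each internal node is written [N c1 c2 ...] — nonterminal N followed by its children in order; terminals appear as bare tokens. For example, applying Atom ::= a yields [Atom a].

[Type [Prod [Atom int]] -> [Type [Prod [Prod [Atom int]] * [Atom str]] -> [Type [Prod [Atom str]]]]]

Type
Prod -> Type
Atom -> Type
int -> Type
int -> Prod -> Type
int -> Prod * Atom -> Type
int -> Atom * Atom -> Type
int -> int * Atom -> Type
int -> int * str -> Type
int -> int * str -> Prod
int -> int * str -> Atom
int -> int * str -> str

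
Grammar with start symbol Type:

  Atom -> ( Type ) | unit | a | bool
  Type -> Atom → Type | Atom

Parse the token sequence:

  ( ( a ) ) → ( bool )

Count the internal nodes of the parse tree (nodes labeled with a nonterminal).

10

[Type [Atom ( [Type [Atom ( [Type [Atom a]] )]] )] → [Type [Atom ( [Type [Atom bool]] )]]]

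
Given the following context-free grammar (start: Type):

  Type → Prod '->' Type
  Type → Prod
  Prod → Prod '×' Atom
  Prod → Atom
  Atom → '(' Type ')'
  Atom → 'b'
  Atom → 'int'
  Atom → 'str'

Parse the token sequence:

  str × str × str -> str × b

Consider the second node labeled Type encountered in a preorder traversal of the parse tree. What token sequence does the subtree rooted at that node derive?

str × b

[Type [Prod [Prod [Prod [Atom str]] × [Atom str]] × [Atom str]] -> [Type [Prod [Prod [Atom str]] × [Atom b]]]]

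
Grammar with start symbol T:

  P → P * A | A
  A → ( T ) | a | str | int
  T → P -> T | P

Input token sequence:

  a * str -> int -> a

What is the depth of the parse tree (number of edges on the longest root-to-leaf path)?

5

[T [P [P [A a]] * [A str]] -> [T [P [A int]] -> [T [P [A a]]]]]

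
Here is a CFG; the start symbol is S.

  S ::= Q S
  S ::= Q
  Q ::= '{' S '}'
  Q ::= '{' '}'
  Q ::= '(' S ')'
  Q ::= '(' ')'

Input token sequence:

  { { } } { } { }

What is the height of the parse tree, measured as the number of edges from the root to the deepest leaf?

[S [Q { [S [Q { }]] }] [S [Q { }] [S [Q { }]]]]

4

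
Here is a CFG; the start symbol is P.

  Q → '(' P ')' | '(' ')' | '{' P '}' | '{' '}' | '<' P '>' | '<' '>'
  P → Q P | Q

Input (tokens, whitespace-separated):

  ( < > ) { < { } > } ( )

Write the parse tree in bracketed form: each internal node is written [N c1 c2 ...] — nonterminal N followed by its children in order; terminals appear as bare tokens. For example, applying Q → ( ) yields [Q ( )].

[P [Q ( [P [Q < >]] )] [P [Q { [P [Q < [P [Q { }]] >]] }] [P [Q ( )]]]]

P
Q P
( P ) P
( Q ) P
( < > ) P
( < > ) Q P
( < > ) { P } P
( < > ) { Q } P
( < > ) { < P > } P
( < > ) { < Q > } P
( < > ) { < { } > } P
( < > ) { < { } > } Q
( < > ) { < { } > } ( )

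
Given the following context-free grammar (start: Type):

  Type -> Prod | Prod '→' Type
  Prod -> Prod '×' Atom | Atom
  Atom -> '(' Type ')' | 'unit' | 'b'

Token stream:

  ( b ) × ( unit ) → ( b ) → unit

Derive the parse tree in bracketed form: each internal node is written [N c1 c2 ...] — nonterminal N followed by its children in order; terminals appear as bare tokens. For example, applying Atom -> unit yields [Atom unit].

[Type [Prod [Prod [Atom ( [Type [Prod [Atom b]]] )]] × [Atom ( [Type [Prod [Atom unit]]] )]] → [Type [Prod [Atom ( [Type [Prod [Atom b]]] )]] → [Type [Prod [Atom unit]]]]]

Type
Prod → Type
Prod × Atom → Type
Atom × Atom → Type
( Type ) × Atom → Type
( Prod ) × Atom → Type
( Atom ) × Atom → Type
( b ) × Atom → Type
( b ) × ( Type ) → Type
( b ) × ( Prod ) → Type
( b ) × ( Atom ) → Type
( b ) × ( unit ) → Type
( b ) × ( unit ) → Prod → Type
( b ) × ( unit ) → Atom → Type
( b ) × ( unit ) → ( Type ) → Type
( b ) × ( unit ) → ( Prod ) → Type
( b ) × ( unit ) → ( Atom ) → Type
( b ) × ( unit ) → ( b ) → Type
( b ) × ( unit ) → ( b ) → Prod
( b ) × ( unit ) → ( b ) → Atom
( b ) × ( unit ) → ( b ) → unit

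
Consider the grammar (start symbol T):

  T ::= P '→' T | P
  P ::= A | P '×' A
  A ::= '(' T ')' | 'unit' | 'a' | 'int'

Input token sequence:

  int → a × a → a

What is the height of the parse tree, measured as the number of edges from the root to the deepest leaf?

5

[T [P [A int]] → [T [P [P [A a]] × [A a]] → [T [P [A a]]]]]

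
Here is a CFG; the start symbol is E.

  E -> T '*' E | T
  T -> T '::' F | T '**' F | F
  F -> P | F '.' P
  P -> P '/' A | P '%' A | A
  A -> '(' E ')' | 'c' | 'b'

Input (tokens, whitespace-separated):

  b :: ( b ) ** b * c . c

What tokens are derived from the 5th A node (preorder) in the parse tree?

[E [T [T [T [F [P [A b]]]] :: [F [P [A ( [E [T [F [P [A b]]]]] )]]]] ** [F [P [A b]]]] * [E [T [F [F [P [A c]]] . [P [A c]]]]]]

c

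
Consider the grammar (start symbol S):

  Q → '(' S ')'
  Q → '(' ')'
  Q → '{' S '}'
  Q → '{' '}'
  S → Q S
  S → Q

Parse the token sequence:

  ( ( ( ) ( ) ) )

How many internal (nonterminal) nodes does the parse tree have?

[S [Q ( [S [Q ( [S [Q ( )] [S [Q ( )]]] )]] )]]

8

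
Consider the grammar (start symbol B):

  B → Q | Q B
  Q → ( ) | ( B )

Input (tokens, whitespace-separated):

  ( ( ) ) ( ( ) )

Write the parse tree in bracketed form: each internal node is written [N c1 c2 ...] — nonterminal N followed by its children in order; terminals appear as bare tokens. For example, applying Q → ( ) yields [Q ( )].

B
Q B
( B ) B
( Q ) B
( ( ) ) B
( ( ) ) Q
( ( ) ) ( B )
( ( ) ) ( Q )
( ( ) ) ( ( ) )

[B [Q ( [B [Q ( )]] )] [B [Q ( [B [Q ( )]] )]]]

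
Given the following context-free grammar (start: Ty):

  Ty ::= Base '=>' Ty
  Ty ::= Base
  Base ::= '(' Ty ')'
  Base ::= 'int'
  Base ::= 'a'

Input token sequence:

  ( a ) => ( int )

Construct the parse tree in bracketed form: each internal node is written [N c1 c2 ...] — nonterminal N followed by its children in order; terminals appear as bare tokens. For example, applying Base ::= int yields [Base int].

[Ty [Base ( [Ty [Base a]] )] => [Ty [Base ( [Ty [Base int]] )]]]

Ty
Base => Ty
( Ty ) => Ty
( Base ) => Ty
( a ) => Ty
( a ) => Base
( a ) => ( Ty )
( a ) => ( Base )
( a ) => ( int )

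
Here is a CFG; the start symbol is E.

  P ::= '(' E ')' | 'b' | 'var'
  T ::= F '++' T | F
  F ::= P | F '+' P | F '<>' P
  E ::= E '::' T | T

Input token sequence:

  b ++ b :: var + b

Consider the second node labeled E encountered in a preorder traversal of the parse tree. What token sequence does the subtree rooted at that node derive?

b ++ b

[E [E [T [F [P b]] ++ [T [F [P b]]]]] :: [T [F [F [P var]] + [P b]]]]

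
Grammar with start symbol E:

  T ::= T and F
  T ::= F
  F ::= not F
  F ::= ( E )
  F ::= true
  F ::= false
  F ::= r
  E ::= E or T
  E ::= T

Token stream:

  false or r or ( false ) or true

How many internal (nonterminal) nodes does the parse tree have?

[E [E [E [E [T [F false]]] or [T [F r]]] or [T [F ( [E [T [F false]]] )]]] or [T [F true]]]

15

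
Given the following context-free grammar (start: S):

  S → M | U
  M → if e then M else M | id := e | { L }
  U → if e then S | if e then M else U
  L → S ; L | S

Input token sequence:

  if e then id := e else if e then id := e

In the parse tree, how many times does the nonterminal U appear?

[S [U if e then [M id := e] else [U if e then [S [M id := e]]]]]

2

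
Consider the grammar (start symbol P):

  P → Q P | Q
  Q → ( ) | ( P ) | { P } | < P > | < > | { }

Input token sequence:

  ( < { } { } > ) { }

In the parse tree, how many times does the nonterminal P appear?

5

[P [Q ( [P [Q < [P [Q { }] [P [Q { }]]] >]] )] [P [Q { }]]]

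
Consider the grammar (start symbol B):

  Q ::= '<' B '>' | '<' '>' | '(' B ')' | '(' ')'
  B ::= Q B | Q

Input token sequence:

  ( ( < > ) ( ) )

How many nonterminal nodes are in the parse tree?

8

[B [Q ( [B [Q ( [B [Q < >]] )] [B [Q ( )]]] )]]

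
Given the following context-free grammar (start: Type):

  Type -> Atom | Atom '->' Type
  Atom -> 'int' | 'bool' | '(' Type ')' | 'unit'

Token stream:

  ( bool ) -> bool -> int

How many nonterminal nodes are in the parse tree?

8

[Type [Atom ( [Type [Atom bool]] )] -> [Type [Atom bool] -> [Type [Atom int]]]]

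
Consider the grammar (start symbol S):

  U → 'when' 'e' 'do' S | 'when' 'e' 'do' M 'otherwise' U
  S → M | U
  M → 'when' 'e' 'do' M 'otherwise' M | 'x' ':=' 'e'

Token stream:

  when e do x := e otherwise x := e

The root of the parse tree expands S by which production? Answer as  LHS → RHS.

[S [M when e do [M x := e] otherwise [M x := e]]]

S → M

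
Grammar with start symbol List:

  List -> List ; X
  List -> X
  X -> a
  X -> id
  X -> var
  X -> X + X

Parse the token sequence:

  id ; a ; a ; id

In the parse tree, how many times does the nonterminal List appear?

4

[List [List [List [List [X id]] ; [X a]] ; [X a]] ; [X id]]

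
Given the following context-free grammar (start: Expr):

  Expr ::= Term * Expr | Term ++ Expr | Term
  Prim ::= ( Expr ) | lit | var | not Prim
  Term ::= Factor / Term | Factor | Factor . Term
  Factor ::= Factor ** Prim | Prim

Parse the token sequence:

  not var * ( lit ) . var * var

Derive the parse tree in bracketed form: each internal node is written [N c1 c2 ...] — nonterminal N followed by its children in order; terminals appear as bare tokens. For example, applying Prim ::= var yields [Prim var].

Expr
Term * Expr
Factor * Expr
Prim * Expr
not Prim * Expr
not var * Expr
not var * Term * Expr
not var * Factor . Term * Expr
not var * Prim . Term * Expr
not var * ( Expr ) . Term * Expr
not var * ( Term ) . Term * Expr
not var * ( Factor ) . Term * Expr
not var * ( Prim ) . Term * Expr
not var * ( lit ) . Term * Expr
not var * ( lit ) . Factor * Expr
not var * ( lit ) . Prim * Expr
not var * ( lit ) . var * Expr
not var * ( lit ) . var * Term
not var * ( lit ) . var * Factor
not var * ( lit ) . var * Prim
not var * ( lit ) . var * var

[Expr [Term [Factor [Prim not [Prim var]]]] * [Expr [Term [Factor [Prim ( [Expr [Term [Factor [Prim lit]]]] )]] . [Term [Factor [Prim var]]]] * [Expr [Term [Factor [Prim var]]]]]]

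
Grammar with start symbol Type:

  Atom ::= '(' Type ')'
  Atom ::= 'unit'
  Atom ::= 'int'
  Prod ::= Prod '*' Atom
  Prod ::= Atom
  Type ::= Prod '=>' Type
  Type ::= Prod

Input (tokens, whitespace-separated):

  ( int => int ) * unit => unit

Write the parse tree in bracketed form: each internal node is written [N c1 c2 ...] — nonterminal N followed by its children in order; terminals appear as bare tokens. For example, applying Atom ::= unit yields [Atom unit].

Type
Prod => Type
Prod * Atom => Type
Atom * Atom => Type
( Type ) * Atom => Type
( Prod => Type ) * Atom => Type
( Atom => Type ) * Atom => Type
( int => Type ) * Atom => Type
( int => Prod ) * Atom => Type
( int => Atom ) * Atom => Type
( int => int ) * Atom => Type
( int => int ) * unit => Type
( int => int ) * unit => Prod
( int => int ) * unit => Atom
( int => int ) * unit => unit

[Type [Prod [Prod [Atom ( [Type [Prod [Atom int]] => [Type [Prod [Atom int]]]] )]] * [Atom unit]] => [Type [Prod [Atom unit]]]]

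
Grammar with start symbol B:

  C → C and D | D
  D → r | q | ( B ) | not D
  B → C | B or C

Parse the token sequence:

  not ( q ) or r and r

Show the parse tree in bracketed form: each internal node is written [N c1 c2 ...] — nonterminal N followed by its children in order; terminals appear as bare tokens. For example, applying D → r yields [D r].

[B [B [C [D not [D ( [B [C [D q]]] )]]]] or [C [C [D r]] and [D r]]]

B
B or C
C or C
D or C
not D or C
not ( B ) or C
not ( C ) or C
not ( D ) or C
not ( q ) or C
not ( q ) or C and D
not ( q ) or D and D
not ( q ) or r and D
not ( q ) or r and r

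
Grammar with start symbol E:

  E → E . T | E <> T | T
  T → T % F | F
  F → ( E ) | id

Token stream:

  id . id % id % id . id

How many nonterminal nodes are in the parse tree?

13

[E [E [E [T [F id]]] . [T [T [T [F id]] % [F id]] % [F id]]] . [T [F id]]]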